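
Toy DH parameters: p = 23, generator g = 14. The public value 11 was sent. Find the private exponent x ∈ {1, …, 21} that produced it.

Try successive powers of 14 modulo 23:
14^1 ≡ 14
14^2 ≡ 12
14^3 ≡ 7
14^4 ≡ 6
14^5 ≡ 15
14^6 ≡ 3
14^7 ≡ 19
14^8 ≡ 13
14^9 ≡ 21
14^10 ≡ 18
14^11 ≡ 22
14^12 ≡ 9
14^13 ≡ 11
Found: x = 13.

13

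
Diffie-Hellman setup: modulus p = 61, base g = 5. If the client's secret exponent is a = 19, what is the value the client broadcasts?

Public value = 5^{19} \pmod{61}.
5^1 ≡ 5 (mod 61)
5^2 = (5^1)^2 ≡ 5^2 = 25 ≡ 25 (mod 61)
5^4 = (5^2)^2 ≡ 25^2 = 625 ≡ 15 (mod 61)
5^8 = (5^4)^2 ≡ 15^2 = 225 ≡ 42 (mod 61)
5^16 = (5^8)^2 ≡ 42^2 = 1764 ≡ 56 (mod 61)
5^19 = 5^16 · 5^2 · 5^1 ≡ 56 · 25 · 5 ≡ 46 (mod 61).

46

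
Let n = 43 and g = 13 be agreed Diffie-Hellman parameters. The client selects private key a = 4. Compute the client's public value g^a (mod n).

9

Public value = 13^4 (mod 43).
13^1 ≡ 13 (mod 43)
13^2 = (13^1)^2 ≡ 13^2 = 169 ≡ 40 (mod 43)
13^4 = (13^2)^2 ≡ 40^2 = 1600 ≡ 9 (mod 43)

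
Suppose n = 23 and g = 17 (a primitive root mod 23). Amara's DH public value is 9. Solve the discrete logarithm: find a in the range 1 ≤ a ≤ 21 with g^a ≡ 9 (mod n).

Try successive powers of 17 modulo 23:
17^1 ≡ 17
17^2 ≡ 13
17^3 ≡ 14
17^4 ≡ 8
17^5 ≡ 21
17^6 ≡ 12
17^7 ≡ 20
17^8 ≡ 18
17^9 ≡ 7
17^10 ≡ 4
17^11 ≡ 22
17^12 ≡ 6
17^13 ≡ 10
17^14 ≡ 9
Found: a = 14.

14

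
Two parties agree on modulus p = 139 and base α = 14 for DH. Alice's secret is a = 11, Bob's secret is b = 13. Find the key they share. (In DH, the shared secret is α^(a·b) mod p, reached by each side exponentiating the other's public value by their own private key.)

33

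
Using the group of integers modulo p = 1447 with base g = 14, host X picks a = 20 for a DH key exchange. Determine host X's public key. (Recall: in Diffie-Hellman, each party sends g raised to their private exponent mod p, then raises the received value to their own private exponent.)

Public value = 14^20 (mod 1447).
14^1 ≡ 14 (mod 1447)
14^2 = (14^1)^2 ≡ 14^2 = 196 ≡ 196 (mod 1447)
14^4 = (14^2)^2 ≡ 196^2 = 38416 ≡ 794 (mod 1447)
14^8 = (14^4)^2 ≡ 794^2 = 630436 ≡ 991 (mod 1447)
14^16 = (14^8)^2 ≡ 991^2 = 982081 ≡ 1015 (mod 1447)
14^20 = 14^16 · 14^4 ≡ 1015 · 794 ≡ 1378 (mod 1447).

1378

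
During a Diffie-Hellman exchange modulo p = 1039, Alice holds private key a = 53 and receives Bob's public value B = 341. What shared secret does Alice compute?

646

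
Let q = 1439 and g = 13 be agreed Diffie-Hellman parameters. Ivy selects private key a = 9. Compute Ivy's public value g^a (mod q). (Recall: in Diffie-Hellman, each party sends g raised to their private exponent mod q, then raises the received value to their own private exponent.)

Public value = 13^9 (mod 1439).
13^1 ≡ 13 (mod 1439)
13^2 = (13^1)^2 ≡ 13^2 = 169 ≡ 169 (mod 1439)
13^4 = (13^2)^2 ≡ 169^2 = 28561 ≡ 1220 (mod 1439)
13^8 = (13^4)^2 ≡ 1220^2 = 1488400 ≡ 474 (mod 1439)
13^9 = 13^8 · 13^1 ≡ 474 · 13 ≡ 406 (mod 1439).

406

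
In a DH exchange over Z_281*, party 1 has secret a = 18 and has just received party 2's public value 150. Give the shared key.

Shared key K = 150^18 mod 281.
150^1 ≡ 150 (mod 281)
150^2 = (150^1)^2 ≡ 150^2 = 22500 ≡ 20 (mod 281)
150^4 = (150^2)^2 ≡ 20^2 = 400 ≡ 119 (mod 281)
150^8 = (150^4)^2 ≡ 119^2 = 14161 ≡ 111 (mod 281)
150^16 = (150^8)^2 ≡ 111^2 = 12321 ≡ 238 (mod 281)
150^18 = 150^16 · 150^2 ≡ 238 · 20 ≡ 264 (mod 281).

264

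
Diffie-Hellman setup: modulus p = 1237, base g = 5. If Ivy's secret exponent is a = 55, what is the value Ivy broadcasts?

Public value = 5^55 (mod 1237).
5^1 ≡ 5 (mod 1237)
5^2 = (5^1)^2 ≡ 5^2 = 25 ≡ 25 (mod 1237)
5^4 = (5^2)^2 ≡ 25^2 = 625 ≡ 625 (mod 1237)
5^8 = (5^4)^2 ≡ 625^2 = 390625 ≡ 970 (mod 1237)
5^16 = (5^8)^2 ≡ 970^2 = 940900 ≡ 780 (mod 1237)
5^32 = (5^16)^2 ≡ 780^2 = 608400 ≡ 1033 (mod 1237)
5^55 = 5^32 · 5^16 · 5^4 · 5^2 · 5^1 ≡ 1033 · 780 · 625 · 25 · 5 ≡ 55 (mod 1237).

55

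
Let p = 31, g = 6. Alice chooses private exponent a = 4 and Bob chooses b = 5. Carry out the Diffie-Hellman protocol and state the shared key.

5

Bob sends B = g^b mod p = 6^5 mod 31.
6^1 ≡ 6 (mod 31)
6^2 = (6^1)^2 ≡ 6^2 = 36 ≡ 5 (mod 31)
6^4 = (6^2)^2 ≡ 5^2 = 25 ≡ 25 (mod 31)
6^5 = 6^4 · 6^1 ≡ 25 · 6 ≡ 26 (mod 31).
So B = 26. Alice then computes K = B^a mod p = 26^4 mod 31.
26^1 ≡ 26 (mod 31)
26^2 = (26^1)^2 ≡ 26^2 = 676 ≡ 25 (mod 31)
26^4 = (26^2)^2 ≡ 25^2 = 625 ≡ 5 (mod 31)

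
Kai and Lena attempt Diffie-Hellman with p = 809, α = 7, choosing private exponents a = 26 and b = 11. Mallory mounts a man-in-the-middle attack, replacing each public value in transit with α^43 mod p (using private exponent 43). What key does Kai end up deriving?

790

Kai receives Mallory's public value M = 7^43 mod 809 instead of the honest one.
7^1 ≡ 7 (mod 809)
7^2 = (7^1)^2 ≡ 7^2 = 49 ≡ 49 (mod 809)
7^4 = (7^2)^2 ≡ 49^2 = 2401 ≡ 783 (mod 809)
7^8 = (7^4)^2 ≡ 783^2 = 613089 ≡ 676 (mod 809)
7^16 = (7^8)^2 ≡ 676^2 = 456976 ≡ 700 (mod 809)
7^32 = (7^16)^2 ≡ 700^2 = 490000 ≡ 555 (mod 809)
7^43 = 7^32 · 7^8 · 7^2 · 7^1 ≡ 555 · 676 · 49 · 7 ≡ 728 (mod 809).
So M = 728. Kai computes K = M^26 mod 809.
728^1 ≡ 728 (mod 809)
728^2 = (728^1)^2 ≡ 728^2 = 529984 ≡ 89 (mod 809)
728^4 = (728^2)^2 ≡ 89^2 = 7921 ≡ 640 (mod 809)
728^8 = (728^4)^2 ≡ 640^2 = 409600 ≡ 246 (mod 809)
728^16 = (728^8)^2 ≡ 246^2 = 60516 ≡ 650 (mod 809)
728^26 = 728^16 · 728^8 · 728^2 ≡ 650 · 246 · 89 ≡ 790 (mod 809).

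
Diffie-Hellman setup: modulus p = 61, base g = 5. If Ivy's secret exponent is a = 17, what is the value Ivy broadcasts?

Public value = 5^17 mod 61.
5^1 ≡ 5 (mod 61)
5^2 = (5^1)^2 ≡ 5^2 = 25 ≡ 25 (mod 61)
5^4 = (5^2)^2 ≡ 25^2 = 625 ≡ 15 (mod 61)
5^8 = (5^4)^2 ≡ 15^2 = 225 ≡ 42 (mod 61)
5^16 = (5^8)^2 ≡ 42^2 = 1764 ≡ 56 (mod 61)
5^17 = 5^16 · 5^1 ≡ 56 · 5 ≡ 36 (mod 61).

36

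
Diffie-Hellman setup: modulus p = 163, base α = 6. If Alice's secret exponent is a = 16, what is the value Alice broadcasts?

Public value = 6^16 mod 163.
6^1 ≡ 6 (mod 163)
6^2 = (6^1)^2 ≡ 6^2 = 36 ≡ 36 (mod 163)
6^4 = (6^2)^2 ≡ 36^2 = 1296 ≡ 155 (mod 163)
6^8 = (6^4)^2 ≡ 155^2 = 24025 ≡ 64 (mod 163)
6^16 = (6^8)^2 ≡ 64^2 = 4096 ≡ 21 (mod 163)

21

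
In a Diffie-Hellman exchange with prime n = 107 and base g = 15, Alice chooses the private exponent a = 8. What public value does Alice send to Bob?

Public value = 15^8 mod 107.
15^1 ≡ 15 (mod 107)
15^2 = (15^1)^2 ≡ 15^2 = 225 ≡ 11 (mod 107)
15^4 = (15^2)^2 ≡ 11^2 = 121 ≡ 14 (mod 107)
15^8 = (15^4)^2 ≡ 14^2 = 196 ≡ 89 (mod 107)

89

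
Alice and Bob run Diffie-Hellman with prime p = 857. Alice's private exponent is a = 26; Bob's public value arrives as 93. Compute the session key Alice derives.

Shared key K = 93^26 mod 857.
93^1 ≡ 93 (mod 857)
93^2 = (93^1)^2 ≡ 93^2 = 8649 ≡ 79 (mod 857)
93^4 = (93^2)^2 ≡ 79^2 = 6241 ≡ 242 (mod 857)
93^8 = (93^4)^2 ≡ 242^2 = 58564 ≡ 288 (mod 857)
93^16 = (93^8)^2 ≡ 288^2 = 82944 ≡ 672 (mod 857)
93^26 = 93^16 · 93^8 · 93^2 ≡ 672 · 288 · 79 ≡ 464 (mod 857).

464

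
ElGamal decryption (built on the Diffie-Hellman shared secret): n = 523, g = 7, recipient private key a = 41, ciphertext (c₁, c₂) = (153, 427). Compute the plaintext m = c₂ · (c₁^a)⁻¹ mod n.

350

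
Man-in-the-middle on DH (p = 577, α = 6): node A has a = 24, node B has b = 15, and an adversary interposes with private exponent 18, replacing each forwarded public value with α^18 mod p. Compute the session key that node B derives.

24

Node B receives an adversary's public value M = 6^18 mod 577 instead of the honest one.
6^1 ≡ 6 (mod 577)
6^2 = (6^1)^2 ≡ 6^2 = 36 ≡ 36 (mod 577)
6^4 = (6^2)^2 ≡ 36^2 = 1296 ≡ 142 (mod 577)
6^8 = (6^4)^2 ≡ 142^2 = 20164 ≡ 546 (mod 577)
6^16 = (6^8)^2 ≡ 546^2 = 298116 ≡ 384 (mod 577)
6^18 = 6^16 · 6^2 ≡ 384 · 36 ≡ 553 (mod 577).
So M = 553. Node B computes K = M^15 mod 577.
553^1 ≡ 553 (mod 577)
553^2 = (553^1)^2 ≡ 553^2 = 305809 ≡ 576 (mod 577)
553^4 = (553^2)^2 ≡ 576^2 = 331776 ≡ 1 (mod 577)
553^8 = (553^4)^2 ≡ 1^2 = 1 ≡ 1 (mod 577)
553^15 = 553^8 · 553^4 · 553^2 · 553^1 ≡ 1 · 1 · 576 · 553 ≡ 24 (mod 577).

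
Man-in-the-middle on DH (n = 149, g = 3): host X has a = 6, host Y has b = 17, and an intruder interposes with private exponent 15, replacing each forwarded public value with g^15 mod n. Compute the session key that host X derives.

Host X receives an intruder's public value M = 3^15 mod 149 instead of the honest one.
3^1 ≡ 3 (mod 149)
3^2 = (3^1)^2 ≡ 3^2 = 9 ≡ 9 (mod 149)
3^4 = (3^2)^2 ≡ 9^2 = 81 ≡ 81 (mod 149)
3^8 = (3^4)^2 ≡ 81^2 = 6561 ≡ 5 (mod 149)
3^15 = 3^8 · 3^4 · 3^2 · 3^1 ≡ 5 · 81 · 9 · 3 ≡ 58 (mod 149).
So M = 58. Host X computes K = M^6 mod 149.
58^1 ≡ 58 (mod 149)
58^2 = (58^1)^2 ≡ 58^2 = 3364 ≡ 86 (mod 149)
58^4 = (58^2)^2 ≡ 86^2 = 7396 ≡ 95 (mod 149)
58^6 = 58^4 · 58^2 ≡ 95 · 86 ≡ 124 (mod 149).

124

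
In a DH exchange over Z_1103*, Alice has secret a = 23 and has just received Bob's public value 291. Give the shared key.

169

Shared key K = 291^23 mod 1103.
291^1 ≡ 291 (mod 1103)
291^2 = (291^1)^2 ≡ 291^2 = 84681 ≡ 853 (mod 1103)
291^4 = (291^2)^2 ≡ 853^2 = 727609 ≡ 732 (mod 1103)
291^8 = (291^4)^2 ≡ 732^2 = 535824 ≡ 869 (mod 1103)
291^16 = (291^8)^2 ≡ 869^2 = 755161 ≡ 709 (mod 1103)
291^23 = 291^16 · 291^4 · 291^2 · 291^1 ≡ 709 · 732 · 853 · 291 ≡ 169 (mod 1103).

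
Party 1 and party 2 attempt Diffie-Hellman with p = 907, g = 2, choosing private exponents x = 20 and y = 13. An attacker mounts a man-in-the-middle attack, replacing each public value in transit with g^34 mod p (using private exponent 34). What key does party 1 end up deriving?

734

Party 1 receives an attacker's public value M = 2^34 mod 907 instead of the honest one.
2^1 ≡ 2 (mod 907)
2^2 = (2^1)^2 ≡ 2^2 = 4 ≡ 4 (mod 907)
2^4 = (2^2)^2 ≡ 4^2 = 16 ≡ 16 (mod 907)
2^8 = (2^4)^2 ≡ 16^2 = 256 ≡ 256 (mod 907)
2^16 = (2^8)^2 ≡ 256^2 = 65536 ≡ 232 (mod 907)
2^32 = (2^16)^2 ≡ 232^2 = 53824 ≡ 311 (mod 907)
2^34 = 2^32 · 2^2 ≡ 311 · 4 ≡ 337 (mod 907).
So M = 337. Party 1 computes K = M^20 mod 907.
337^1 ≡ 337 (mod 907)
337^2 = (337^1)^2 ≡ 337^2 = 113569 ≡ 194 (mod 907)
337^4 = (337^2)^2 ≡ 194^2 = 37636 ≡ 449 (mod 907)
337^8 = (337^4)^2 ≡ 449^2 = 201601 ≡ 247 (mod 907)
337^16 = (337^8)^2 ≡ 247^2 = 61009 ≡ 240 (mod 907)
337^20 = 337^16 · 337^4 ≡ 240 · 449 ≡ 734 (mod 907).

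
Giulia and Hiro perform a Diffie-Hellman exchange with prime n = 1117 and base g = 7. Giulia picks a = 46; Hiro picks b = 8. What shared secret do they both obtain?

Hiro sends B = g^b mod n = 7^8 mod 1117.
7^1 ≡ 7 (mod 1117)
7^2 = (7^1)^2 ≡ 7^2 = 49 ≡ 49 (mod 1117)
7^4 = (7^2)^2 ≡ 49^2 = 2401 ≡ 167 (mod 1117)
7^8 = (7^4)^2 ≡ 167^2 = 27889 ≡ 1081 (mod 1117)
So B = 1081. Giulia then computes K = B^a mod n = 1081^46 mod 1117.
1081^1 ≡ 1081 (mod 1117)
1081^2 = (1081^1)^2 ≡ 1081^2 = 1168561 ≡ 179 (mod 1117)
1081^4 = (1081^2)^2 ≡ 179^2 = 32041 ≡ 765 (mod 1117)
1081^8 = (1081^4)^2 ≡ 765^2 = 585225 ≡ 1034 (mod 1117)
1081^16 = (1081^8)^2 ≡ 1034^2 = 1069156 ≡ 187 (mod 1117)
1081^32 = (1081^16)^2 ≡ 187^2 = 34969 ≡ 342 (mod 1117)
1081^46 = 1081^32 · 1081^8 · 1081^4 · 1081^2 ≡ 342 · 1034 · 765 · 179 ≡ 220 (mod 1117).

220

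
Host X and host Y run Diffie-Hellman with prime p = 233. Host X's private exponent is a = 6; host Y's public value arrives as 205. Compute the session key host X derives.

170

Shared key K = 205^6 mod 233.
205^1 ≡ 205 (mod 233)
205^2 = (205^1)^2 ≡ 205^2 = 42025 ≡ 85 (mod 233)
205^4 = (205^2)^2 ≡ 85^2 = 7225 ≡ 2 (mod 233)
205^6 = 205^4 · 205^2 ≡ 2 · 85 ≡ 170 (mod 233).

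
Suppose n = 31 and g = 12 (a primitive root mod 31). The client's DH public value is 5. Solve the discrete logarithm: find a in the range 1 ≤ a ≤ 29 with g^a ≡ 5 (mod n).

Try successive powers of 12 modulo 31:
12^1 ≡ 12
12^2 ≡ 20
12^3 ≡ 23
12^4 ≡ 28
12^5 ≡ 26
12^6 ≡ 2
12^7 ≡ 24
12^8 ≡ 9
12^9 ≡ 15
12^10 ≡ 25
12^11 ≡ 21
12^12 ≡ 4
12^13 ≡ 17
12^14 ≡ 18
12^15 ≡ 30
12^16 ≡ 19
12^17 ≡ 11
12^18 ≡ 8
12^19 ≡ 3
12^20 ≡ 5
Found: a = 20.

20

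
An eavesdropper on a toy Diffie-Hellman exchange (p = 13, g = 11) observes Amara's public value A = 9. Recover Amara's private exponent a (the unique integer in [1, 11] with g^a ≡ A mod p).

8

Try successive powers of 11 modulo 13:
11^1 ≡ 11
11^2 ≡ 4
11^3 ≡ 5
11^4 ≡ 3
11^5 ≡ 7
11^6 ≡ 12
11^7 ≡ 2
11^8 ≡ 9
Found: a = 8.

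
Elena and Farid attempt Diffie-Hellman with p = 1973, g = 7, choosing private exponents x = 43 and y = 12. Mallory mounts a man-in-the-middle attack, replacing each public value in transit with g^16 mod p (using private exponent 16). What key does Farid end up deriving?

Farid receives Mallory's public value M = 7^16 mod 1973 instead of the honest one.
7^1 ≡ 7 (mod 1973)
7^2 = (7^1)^2 ≡ 7^2 = 49 ≡ 49 (mod 1973)
7^4 = (7^2)^2 ≡ 49^2 = 2401 ≡ 428 (mod 1973)
7^8 = (7^4)^2 ≡ 428^2 = 183184 ≡ 1668 (mod 1973)
7^16 = (7^8)^2 ≡ 1668^2 = 2782224 ≡ 294 (mod 1973)
So M = 294. Farid computes K = M^12 mod 1973.
294^1 ≡ 294 (mod 1973)
294^2 = (294^1)^2 ≡ 294^2 = 86436 ≡ 1597 (mod 1973)
294^4 = (294^2)^2 ≡ 1597^2 = 2550409 ≡ 1293 (mod 1973)
294^8 = (294^4)^2 ≡ 1293^2 = 1671849 ≡ 718 (mod 1973)
294^12 = 294^8 · 294^4 ≡ 718 · 1293 ≡ 1064 (mod 1973).

1064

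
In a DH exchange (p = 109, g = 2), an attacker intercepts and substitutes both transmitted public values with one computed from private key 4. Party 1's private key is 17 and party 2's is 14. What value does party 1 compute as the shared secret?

75

Party 1 receives an attacker's public value M = 2^4 mod 109 instead of the honest one.
2^1 ≡ 2 (mod 109)
2^2 = (2^1)^2 ≡ 2^2 = 4 ≡ 4 (mod 109)
2^4 = (2^2)^2 ≡ 4^2 = 16 ≡ 16 (mod 109)
So M = 16. Party 1 computes K = M^17 mod 109.
16^1 ≡ 16 (mod 109)
16^2 = (16^1)^2 ≡ 16^2 = 256 ≡ 38 (mod 109)
16^4 = (16^2)^2 ≡ 38^2 = 1444 ≡ 27 (mod 109)
16^8 = (16^4)^2 ≡ 27^2 = 729 ≡ 75 (mod 109)
16^16 = (16^8)^2 ≡ 75^2 = 5625 ≡ 66 (mod 109)
16^17 = 16^16 · 16^1 ≡ 66 · 16 ≡ 75 (mod 109).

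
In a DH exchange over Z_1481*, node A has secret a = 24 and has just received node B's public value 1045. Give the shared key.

597

Shared key K = 1045^24 mod 1481.
1045^1 ≡ 1045 (mod 1481)
1045^2 = (1045^1)^2 ≡ 1045^2 = 1092025 ≡ 528 (mod 1481)
1045^4 = (1045^2)^2 ≡ 528^2 = 278784 ≡ 356 (mod 1481)
1045^8 = (1045^4)^2 ≡ 356^2 = 126736 ≡ 851 (mod 1481)
1045^16 = (1045^8)^2 ≡ 851^2 = 724201 ≡ 1473 (mod 1481)
1045^24 = 1045^16 · 1045^8 ≡ 1473 · 851 ≡ 597 (mod 1481).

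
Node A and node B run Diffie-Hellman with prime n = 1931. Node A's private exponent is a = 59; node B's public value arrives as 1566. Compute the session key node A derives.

Shared key K = 1566^59 mod 1931.
1566^1 ≡ 1566 (mod 1931)
1566^2 = (1566^1)^2 ≡ 1566^2 = 2452356 ≡ 1917 (mod 1931)
1566^4 = (1566^2)^2 ≡ 1917^2 = 3674889 ≡ 196 (mod 1931)
1566^8 = (1566^4)^2 ≡ 196^2 = 38416 ≡ 1727 (mod 1931)
1566^16 = (1566^8)^2 ≡ 1727^2 = 2982529 ≡ 1065 (mod 1931)
1566^32 = (1566^16)^2 ≡ 1065^2 = 1134225 ≡ 728 (mod 1931)
1566^59 = 1566^32 · 1566^16 · 1566^8 · 1566^2 · 1566^1 ≡ 728 · 1065 · 1727 · 1917 · 1566 ≡ 1257 (mod 1931).

1257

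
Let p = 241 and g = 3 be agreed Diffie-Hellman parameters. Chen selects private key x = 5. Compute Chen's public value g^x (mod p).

Public value = 3^5 (mod 241).
3^1 ≡ 3 (mod 241)
3^2 = (3^1)^2 ≡ 3^2 = 9 ≡ 9 (mod 241)
3^4 = (3^2)^2 ≡ 9^2 = 81 ≡ 81 (mod 241)
3^5 = 3^4 · 3^1 ≡ 81 · 3 ≡ 2 (mod 241).

2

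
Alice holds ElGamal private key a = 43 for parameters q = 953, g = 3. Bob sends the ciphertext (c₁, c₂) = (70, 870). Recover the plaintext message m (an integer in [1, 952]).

309

Shared mask s = c₁^a mod q = 70^43 mod 953.
70^1 ≡ 70 (mod 953)
70^2 = (70^1)^2 ≡ 70^2 = 4900 ≡ 135 (mod 953)
70^4 = (70^2)^2 ≡ 135^2 = 18225 ≡ 118 (mod 953)
70^8 = (70^4)^2 ≡ 118^2 = 13924 ≡ 582 (mod 953)
70^16 = (70^8)^2 ≡ 582^2 = 338724 ≡ 409 (mod 953)
70^32 = (70^16)^2 ≡ 409^2 = 167281 ≡ 506 (mod 953)
70^43 = 70^32 · 70^8 · 70^2 · 70^1 ≡ 506 · 582 · 135 · 70 ≡ 706 (mod 953).
So s = 706; s⁻¹ ≡ 490 (mod 953).
m = c₂ · s⁻¹ mod 953 = 870 · 490 mod 953 = 309.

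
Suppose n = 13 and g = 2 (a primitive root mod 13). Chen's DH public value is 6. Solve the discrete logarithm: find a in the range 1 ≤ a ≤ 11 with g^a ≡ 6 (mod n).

Try successive powers of 2 modulo 13:
2^1 ≡ 2
2^2 ≡ 4
2^3 ≡ 8
2^4 ≡ 3
2^5 ≡ 6
Found: a = 5.

5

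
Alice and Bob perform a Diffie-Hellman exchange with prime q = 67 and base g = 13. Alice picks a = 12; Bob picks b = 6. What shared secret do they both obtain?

Alice sends A = g^a mod q = 13^12 mod 67.
13^1 ≡ 13 (mod 67)
13^2 = (13^1)^2 ≡ 13^2 = 169 ≡ 35 (mod 67)
13^4 = (13^2)^2 ≡ 35^2 = 1225 ≡ 19 (mod 67)
13^8 = (13^4)^2 ≡ 19^2 = 361 ≡ 26 (mod 67)
13^12 = 13^8 · 13^4 ≡ 26 · 19 ≡ 25 (mod 67).
So A = 25. Bob then computes K = A^b mod q = 25^6 mod 67.
25^1 ≡ 25 (mod 67)
25^2 = (25^1)^2 ≡ 25^2 = 625 ≡ 22 (mod 67)
25^4 = (25^2)^2 ≡ 22^2 = 484 ≡ 15 (mod 67)
25^6 = 25^4 · 25^2 ≡ 15 · 22 ≡ 62 (mod 67).

62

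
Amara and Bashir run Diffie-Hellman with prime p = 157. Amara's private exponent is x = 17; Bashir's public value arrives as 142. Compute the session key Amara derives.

Shared key K = 142^17 mod 157.
142^1 ≡ 142 (mod 157)
142^2 = (142^1)^2 ≡ 142^2 = 20164 ≡ 68 (mod 157)
142^4 = (142^2)^2 ≡ 68^2 = 4624 ≡ 71 (mod 157)
142^8 = (142^4)^2 ≡ 71^2 = 5041 ≡ 17 (mod 157)
142^16 = (142^8)^2 ≡ 17^2 = 289 ≡ 132 (mod 157)
142^17 = 142^16 · 142^1 ≡ 132 · 142 ≡ 61 (mod 157).

61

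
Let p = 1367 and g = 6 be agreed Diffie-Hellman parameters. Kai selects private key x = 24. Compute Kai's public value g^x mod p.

Public value = 6^24 mod 1367.
6^1 ≡ 6 (mod 1367)
6^2 = (6^1)^2 ≡ 6^2 = 36 ≡ 36 (mod 1367)
6^4 = (6^2)^2 ≡ 36^2 = 1296 ≡ 1296 (mod 1367)
6^8 = (6^4)^2 ≡ 1296^2 = 1679616 ≡ 940 (mod 1367)
6^16 = (6^8)^2 ≡ 940^2 = 883600 ≡ 518 (mod 1367)
6^24 = 6^16 · 6^8 ≡ 518 · 940 ≡ 268 (mod 1367).

268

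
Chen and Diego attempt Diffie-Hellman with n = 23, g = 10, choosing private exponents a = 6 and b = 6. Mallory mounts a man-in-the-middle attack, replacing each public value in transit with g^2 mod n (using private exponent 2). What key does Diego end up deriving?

Diego receives Mallory's public value M = 10^2 mod 23 instead of the honest one.
10^1 ≡ 10 (mod 23)
10^2 = (10^1)^2 ≡ 10^2 = 100 ≡ 8 (mod 23)
So M = 8. Diego computes K = M^6 mod 23.
8^1 ≡ 8 (mod 23)
8^2 = (8^1)^2 ≡ 8^2 = 64 ≡ 18 (mod 23)
8^4 = (8^2)^2 ≡ 18^2 = 324 ≡ 2 (mod 23)
8^6 = 8^4 · 8^2 ≡ 2 · 18 ≡ 13 (mod 23).

13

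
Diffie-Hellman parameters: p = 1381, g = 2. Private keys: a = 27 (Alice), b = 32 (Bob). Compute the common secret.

734

Alice sends A = g^a mod p = 2^27 mod 1381.
2^1 ≡ 2 (mod 1381)
2^2 = (2^1)^2 ≡ 2^2 = 4 ≡ 4 (mod 1381)
2^4 = (2^2)^2 ≡ 4^2 = 16 ≡ 16 (mod 1381)
2^8 = (2^4)^2 ≡ 16^2 = 256 ≡ 256 (mod 1381)
2^16 = (2^8)^2 ≡ 256^2 = 65536 ≡ 629 (mod 1381)
2^27 = 2^16 · 2^8 · 2^2 · 2^1 ≡ 629 · 256 · 4 · 2 ≡ 1100 (mod 1381).
So A = 1100. Bob then computes K = A^b mod p = 1100^32 mod 1381.
1100^1 ≡ 1100 (mod 1381)
1100^2 = (1100^1)^2 ≡ 1100^2 = 1210000 ≡ 244 (mod 1381)
1100^4 = (1100^2)^2 ≡ 244^2 = 59536 ≡ 153 (mod 1381)
1100^8 = (1100^4)^2 ≡ 153^2 = 23409 ≡ 1313 (mod 1381)
1100^16 = (1100^8)^2 ≡ 1313^2 = 1723969 ≡ 481 (mod 1381)
1100^32 = (1100^16)^2 ≡ 481^2 = 231361 ≡ 734 (mod 1381)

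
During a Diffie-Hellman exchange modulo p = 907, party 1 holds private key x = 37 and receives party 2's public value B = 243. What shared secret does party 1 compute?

700

Shared key K = 243^37 mod 907.
243^1 ≡ 243 (mod 907)
243^2 = (243^1)^2 ≡ 243^2 = 59049 ≡ 94 (mod 907)
243^4 = (243^2)^2 ≡ 94^2 = 8836 ≡ 673 (mod 907)
243^8 = (243^4)^2 ≡ 673^2 = 452929 ≡ 336 (mod 907)
243^16 = (243^8)^2 ≡ 336^2 = 112896 ≡ 428 (mod 907)
243^32 = (243^16)^2 ≡ 428^2 = 183184 ≡ 877 (mod 907)
243^37 = 243^32 · 243^4 · 243^1 ≡ 877 · 673 · 243 ≡ 700 (mod 907).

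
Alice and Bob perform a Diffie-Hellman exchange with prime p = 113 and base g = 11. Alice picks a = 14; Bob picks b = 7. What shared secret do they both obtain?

15

Bob sends B = g^b mod p = 11^7 mod 113.
11^1 ≡ 11 (mod 113)
11^2 = (11^1)^2 ≡ 11^2 = 121 ≡ 8 (mod 113)
11^4 = (11^2)^2 ≡ 8^2 = 64 ≡ 64 (mod 113)
11^7 = 11^4 · 11^2 · 11^1 ≡ 64 · 8 · 11 ≡ 95 (mod 113).
So B = 95. Alice then computes K = B^a mod p = 95^14 mod 113.
95^1 ≡ 95 (mod 113)
95^2 = (95^1)^2 ≡ 95^2 = 9025 ≡ 98 (mod 113)
95^4 = (95^2)^2 ≡ 98^2 = 9604 ≡ 112 (mod 113)
95^8 = (95^4)^2 ≡ 112^2 = 12544 ≡ 1 (mod 113)
95^14 = 95^8 · 95^4 · 95^2 ≡ 1 · 112 · 98 ≡ 15 (mod 113).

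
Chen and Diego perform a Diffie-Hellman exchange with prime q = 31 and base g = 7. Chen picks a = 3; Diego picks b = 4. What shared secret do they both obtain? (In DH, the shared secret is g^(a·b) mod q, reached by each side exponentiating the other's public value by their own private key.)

Chen sends A = g^a mod q = 7^3 mod 31.
7^1 ≡ 7 (mod 31)
7^2 = (7^1)^2 ≡ 7^2 = 49 ≡ 18 (mod 31)
7^3 = 7^2 · 7^1 ≡ 18 · 7 ≡ 2 (mod 31).
So A = 2. Diego then computes K = A^b mod q = 2^4 mod 31.
2^1 ≡ 2 (mod 31)
2^2 = (2^1)^2 ≡ 2^2 = 4 ≡ 4 (mod 31)
2^4 = (2^2)^2 ≡ 4^2 = 16 ≡ 16 (mod 31)

16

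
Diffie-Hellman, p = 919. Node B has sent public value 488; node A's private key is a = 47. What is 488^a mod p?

Shared key K = 488^47 mod 919.
488^1 ≡ 488 (mod 919)
488^2 = (488^1)^2 ≡ 488^2 = 238144 ≡ 123 (mod 919)
488^4 = (488^2)^2 ≡ 123^2 = 15129 ≡ 425 (mod 919)
488^8 = (488^4)^2 ≡ 425^2 = 180625 ≡ 501 (mod 919)
488^16 = (488^8)^2 ≡ 501^2 = 251001 ≡ 114 (mod 919)
488^32 = (488^16)^2 ≡ 114^2 = 12996 ≡ 130 (mod 919)
488^47 = 488^32 · 488^8 · 488^4 · 488^2 · 488^1 ≡ 130 · 501 · 425 · 123 · 488 ≡ 520 (mod 919).

520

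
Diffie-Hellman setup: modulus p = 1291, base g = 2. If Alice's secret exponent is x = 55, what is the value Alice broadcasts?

608

Public value = 2^55 mod 1291.
2^1 ≡ 2 (mod 1291)
2^2 = (2^1)^2 ≡ 2^2 = 4 ≡ 4 (mod 1291)
2^4 = (2^2)^2 ≡ 4^2 = 16 ≡ 16 (mod 1291)
2^8 = (2^4)^2 ≡ 16^2 = 256 ≡ 256 (mod 1291)
2^16 = (2^8)^2 ≡ 256^2 = 65536 ≡ 986 (mod 1291)
2^32 = (2^16)^2 ≡ 986^2 = 972196 ≡ 73 (mod 1291)
2^55 = 2^32 · 2^16 · 2^4 · 2^2 · 2^1 ≡ 73 · 986 · 16 · 4 · 2 ≡ 608 (mod 1291).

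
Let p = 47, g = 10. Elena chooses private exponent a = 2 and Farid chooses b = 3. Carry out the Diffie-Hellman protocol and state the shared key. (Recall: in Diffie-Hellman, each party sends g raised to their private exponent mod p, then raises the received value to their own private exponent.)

Elena sends A = g^a mod p = 10^2 mod 47.
10^1 ≡ 10 (mod 47)
10^2 = (10^1)^2 ≡ 10^2 = 100 ≡ 6 (mod 47)
So A = 6. Farid then computes K = A^b mod p = 6^3 mod 47.
6^1 ≡ 6 (mod 47)
6^2 = (6^1)^2 ≡ 6^2 = 36 ≡ 36 (mod 47)
6^3 = 6^2 · 6^1 ≡ 36 · 6 ≡ 28 (mod 47).

28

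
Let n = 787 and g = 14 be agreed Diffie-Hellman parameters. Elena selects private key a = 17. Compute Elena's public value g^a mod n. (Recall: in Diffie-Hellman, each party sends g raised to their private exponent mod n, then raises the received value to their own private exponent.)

Public value = 14^17 mod 787.
14^1 ≡ 14 (mod 787)
14^2 = (14^1)^2 ≡ 14^2 = 196 ≡ 196 (mod 787)
14^4 = (14^2)^2 ≡ 196^2 = 38416 ≡ 640 (mod 787)
14^8 = (14^4)^2 ≡ 640^2 = 409600 ≡ 360 (mod 787)
14^16 = (14^8)^2 ≡ 360^2 = 129600 ≡ 532 (mod 787)
14^17 = 14^16 · 14^1 ≡ 532 · 14 ≡ 365 (mod 787).

365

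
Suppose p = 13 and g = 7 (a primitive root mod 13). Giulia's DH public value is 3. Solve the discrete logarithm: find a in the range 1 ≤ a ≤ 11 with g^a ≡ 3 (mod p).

8

Try successive powers of 7 modulo 13:
7^1 ≡ 7
7^2 ≡ 10
7^3 ≡ 5
7^4 ≡ 9
7^5 ≡ 11
7^6 ≡ 12
7^7 ≡ 6
7^8 ≡ 3
Found: a = 8.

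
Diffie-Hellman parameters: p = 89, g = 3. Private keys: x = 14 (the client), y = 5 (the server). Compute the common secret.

5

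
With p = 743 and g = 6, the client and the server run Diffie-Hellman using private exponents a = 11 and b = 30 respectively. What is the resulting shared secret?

435

The client sends A = g^a mod p = 6^11 mod 743.
6^1 ≡ 6 (mod 743)
6^2 = (6^1)^2 ≡ 6^2 = 36 ≡ 36 (mod 743)
6^4 = (6^2)^2 ≡ 36^2 = 1296 ≡ 553 (mod 743)
6^8 = (6^4)^2 ≡ 553^2 = 305809 ≡ 436 (mod 743)
6^11 = 6^8 · 6^2 · 6^1 ≡ 436 · 36 · 6 ≡ 558 (mod 743).
So A = 558. The server then computes K = A^b mod p = 558^30 mod 743.
558^1 ≡ 558 (mod 743)
558^2 = (558^1)^2 ≡ 558^2 = 311364 ≡ 47 (mod 743)
558^4 = (558^2)^2 ≡ 47^2 = 2209 ≡ 723 (mod 743)
558^8 = (558^4)^2 ≡ 723^2 = 522729 ≡ 400 (mod 743)
558^16 = (558^8)^2 ≡ 400^2 = 160000 ≡ 255 (mod 743)
558^30 = 558^16 · 558^8 · 558^4 · 558^2 ≡ 255 · 400 · 723 · 47 ≡ 435 (mod 743).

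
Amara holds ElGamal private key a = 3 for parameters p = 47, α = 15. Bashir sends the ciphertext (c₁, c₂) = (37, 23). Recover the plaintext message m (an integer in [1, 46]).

38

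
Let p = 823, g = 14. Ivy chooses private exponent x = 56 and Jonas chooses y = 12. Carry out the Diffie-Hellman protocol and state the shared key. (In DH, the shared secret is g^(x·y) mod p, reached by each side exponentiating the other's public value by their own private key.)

62

Jonas sends B = g^y mod p = 14^12 mod 823.
14^1 ≡ 14 (mod 823)
14^2 = (14^1)^2 ≡ 14^2 = 196 ≡ 196 (mod 823)
14^4 = (14^2)^2 ≡ 196^2 = 38416 ≡ 558 (mod 823)
14^8 = (14^4)^2 ≡ 558^2 = 311364 ≡ 270 (mod 823)
14^12 = 14^8 · 14^4 ≡ 270 · 558 ≡ 51 (mod 823).
So B = 51. Ivy then computes K = B^x mod p = 51^56 mod 823.
51^1 ≡ 51 (mod 823)
51^2 = (51^1)^2 ≡ 51^2 = 2601 ≡ 132 (mod 823)
51^4 = (51^2)^2 ≡ 132^2 = 17424 ≡ 141 (mod 823)
51^8 = (51^4)^2 ≡ 141^2 = 19881 ≡ 129 (mod 823)
51^16 = (51^8)^2 ≡ 129^2 = 16641 ≡ 181 (mod 823)
51^32 = (51^16)^2 ≡ 181^2 = 32761 ≡ 664 (mod 823)
51^56 = 51^32 · 51^16 · 51^8 ≡ 664 · 181 · 129 ≡ 62 (mod 823).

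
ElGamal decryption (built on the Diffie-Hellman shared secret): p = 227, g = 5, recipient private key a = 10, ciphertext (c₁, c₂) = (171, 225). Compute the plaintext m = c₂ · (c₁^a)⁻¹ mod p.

Shared mask s = c₁^a mod p = 171^10 mod 227.
171^1 ≡ 171 (mod 227)
171^2 = (171^1)^2 ≡ 171^2 = 29241 ≡ 185 (mod 227)
171^4 = (171^2)^2 ≡ 185^2 = 34225 ≡ 175 (mod 227)
171^8 = (171^4)^2 ≡ 175^2 = 30625 ≡ 207 (mod 227)
171^10 = 171^8 · 171^2 ≡ 207 · 185 ≡ 159 (mod 227).
So s = 159; s⁻¹ ≡ 10 (mod 227).
m = c₂ · s⁻¹ mod 227 = 225 · 10 mod 227 = 207.

207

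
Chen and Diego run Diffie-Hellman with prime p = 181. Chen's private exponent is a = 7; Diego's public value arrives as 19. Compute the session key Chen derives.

162

Shared key K = 19^7 mod 181.
19^1 ≡ 19 (mod 181)
19^2 = (19^1)^2 ≡ 19^2 = 361 ≡ 180 (mod 181)
19^4 = (19^2)^2 ≡ 180^2 = 32400 ≡ 1 (mod 181)
19^7 = 19^4 · 19^2 · 19^1 ≡ 1 · 180 · 19 ≡ 162 (mod 181).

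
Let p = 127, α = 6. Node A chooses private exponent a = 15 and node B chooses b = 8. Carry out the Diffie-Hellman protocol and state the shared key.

100

Node B sends B = α^b mod p = 6^8 mod 127.
6^1 ≡ 6 (mod 127)
6^2 = (6^1)^2 ≡ 6^2 = 36 ≡ 36 (mod 127)
6^4 = (6^2)^2 ≡ 36^2 = 1296 ≡ 26 (mod 127)
6^8 = (6^4)^2 ≡ 26^2 = 676 ≡ 41 (mod 127)
So B = 41. Node A then computes K = B^a mod p = 41^15 mod 127.
41^1 ≡ 41 (mod 127)
41^2 = (41^1)^2 ≡ 41^2 = 1681 ≡ 30 (mod 127)
41^4 = (41^2)^2 ≡ 30^2 = 900 ≡ 11 (mod 127)
41^8 = (41^4)^2 ≡ 11^2 = 121 ≡ 121 (mod 127)
41^15 = 41^8 · 41^4 · 41^2 · 41^1 ≡ 121 · 11 · 30 · 41 ≡ 100 (mod 127).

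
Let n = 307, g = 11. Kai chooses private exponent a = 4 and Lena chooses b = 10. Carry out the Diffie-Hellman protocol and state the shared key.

160

Kai sends A = g^a mod n = 11^4 mod 307.
11^1 ≡ 11 (mod 307)
11^2 = (11^1)^2 ≡ 11^2 = 121 ≡ 121 (mod 307)
11^4 = (11^2)^2 ≡ 121^2 = 14641 ≡ 212 (mod 307)
So A = 212. Lena then computes K = A^b mod n = 212^10 mod 307.
212^1 ≡ 212 (mod 307)
212^2 = (212^1)^2 ≡ 212^2 = 44944 ≡ 122 (mod 307)
212^4 = (212^2)^2 ≡ 122^2 = 14884 ≡ 148 (mod 307)
212^8 = (212^4)^2 ≡ 148^2 = 21904 ≡ 107 (mod 307)
212^10 = 212^8 · 212^2 ≡ 107 · 122 ≡ 160 (mod 307).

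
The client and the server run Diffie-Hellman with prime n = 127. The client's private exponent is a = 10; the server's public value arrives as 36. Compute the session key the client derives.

Shared key K = 36^10 mod 127.
36^1 ≡ 36 (mod 127)
36^2 = (36^1)^2 ≡ 36^2 = 1296 ≡ 26 (mod 127)
36^4 = (36^2)^2 ≡ 26^2 = 676 ≡ 41 (mod 127)
36^8 = (36^4)^2 ≡ 41^2 = 1681 ≡ 30 (mod 127)
36^10 = 36^8 · 36^2 ≡ 30 · 26 ≡ 18 (mod 127).

18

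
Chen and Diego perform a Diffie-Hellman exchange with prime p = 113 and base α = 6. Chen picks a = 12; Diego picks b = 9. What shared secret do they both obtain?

Diego sends B = α^b mod p = 6^9 mod 113.
6^1 ≡ 6 (mod 113)
6^2 = (6^1)^2 ≡ 6^2 = 36 ≡ 36 (mod 113)
6^4 = (6^2)^2 ≡ 36^2 = 1296 ≡ 53 (mod 113)
6^8 = (6^4)^2 ≡ 53^2 = 2809 ≡ 97 (mod 113)
6^9 = 6^8 · 6^1 ≡ 97 · 6 ≡ 17 (mod 113).
So B = 17. Chen then computes K = B^a mod p = 17^12 mod 113.
17^1 ≡ 17 (mod 113)
17^2 = (17^1)^2 ≡ 17^2 = 289 ≡ 63 (mod 113)
17^4 = (17^2)^2 ≡ 63^2 = 3969 ≡ 14 (mod 113)
17^8 = (17^4)^2 ≡ 14^2 = 196 ≡ 83 (mod 113)
17^12 = 17^8 · 17^4 ≡ 83 · 14 ≡ 32 (mod 113).

32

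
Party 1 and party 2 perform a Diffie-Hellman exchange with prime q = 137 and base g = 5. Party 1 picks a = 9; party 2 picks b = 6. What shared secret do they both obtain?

Party 2 sends B = g^b mod q = 5^6 mod 137.
5^1 ≡ 5 (mod 137)
5^2 = (5^1)^2 ≡ 5^2 = 25 ≡ 25 (mod 137)
5^4 = (5^2)^2 ≡ 25^2 = 625 ≡ 77 (mod 137)
5^6 = 5^4 · 5^2 ≡ 77 · 25 ≡ 7 (mod 137).
So B = 7. Party 1 then computes K = B^a mod q = 7^9 mod 137.
7^1 ≡ 7 (mod 137)
7^2 = (7^1)^2 ≡ 7^2 = 49 ≡ 49 (mod 137)
7^4 = (7^2)^2 ≡ 49^2 = 2401 ≡ 72 (mod 137)
7^8 = (7^4)^2 ≡ 72^2 = 5184 ≡ 115 (mod 137)
7^9 = 7^8 · 7^1 ≡ 115 · 7 ≡ 120 (mod 137).

120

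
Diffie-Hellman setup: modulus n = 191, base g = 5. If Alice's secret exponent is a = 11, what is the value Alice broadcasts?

Public value = 5^11 mod 191.
5^1 ≡ 5 (mod 191)
5^2 = (5^1)^2 ≡ 5^2 = 25 ≡ 25 (mod 191)
5^4 = (5^2)^2 ≡ 25^2 = 625 ≡ 52 (mod 191)
5^8 = (5^4)^2 ≡ 52^2 = 2704 ≡ 30 (mod 191)
5^11 = 5^8 · 5^2 · 5^1 ≡ 30 · 25 · 5 ≡ 121 (mod 191).

121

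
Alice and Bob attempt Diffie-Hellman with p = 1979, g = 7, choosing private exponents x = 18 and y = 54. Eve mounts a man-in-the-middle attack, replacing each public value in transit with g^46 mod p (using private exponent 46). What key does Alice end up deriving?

Alice receives Eve's public value M = 7^46 mod 1979 instead of the honest one.
7^1 ≡ 7 (mod 1979)
7^2 = (7^1)^2 ≡ 7^2 = 49 ≡ 49 (mod 1979)
7^4 = (7^2)^2 ≡ 49^2 = 2401 ≡ 422 (mod 1979)
7^8 = (7^4)^2 ≡ 422^2 = 178084 ≡ 1953 (mod 1979)
7^16 = (7^8)^2 ≡ 1953^2 = 3814209 ≡ 676 (mod 1979)
7^32 = (7^16)^2 ≡ 676^2 = 456976 ≡ 1806 (mod 1979)
7^46 = 7^32 · 7^8 · 7^4 · 7^2 ≡ 1806 · 1953 · 422 · 49 ≡ 602 (mod 1979).
So M = 602. Alice computes K = M^18 mod 1979.
602^1 ≡ 602 (mod 1979)
602^2 = (602^1)^2 ≡ 602^2 = 362404 ≡ 247 (mod 1979)
602^4 = (602^2)^2 ≡ 247^2 = 61009 ≡ 1639 (mod 1979)
602^8 = (602^4)^2 ≡ 1639^2 = 2686321 ≡ 818 (mod 1979)
602^16 = (602^8)^2 ≡ 818^2 = 669124 ≡ 222 (mod 1979)
602^18 = 602^16 · 602^2 ≡ 222 · 247 ≡ 1401 (mod 1979).

1401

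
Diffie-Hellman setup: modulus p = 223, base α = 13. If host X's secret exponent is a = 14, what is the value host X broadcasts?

Public value = 13^14 mod 223.
13^1 ≡ 13 (mod 223)
13^2 = (13^1)^2 ≡ 13^2 = 169 ≡ 169 (mod 223)
13^4 = (13^2)^2 ≡ 169^2 = 28561 ≡ 17 (mod 223)
13^8 = (13^4)^2 ≡ 17^2 = 289 ≡ 66 (mod 223)
13^14 = 13^8 · 13^4 · 13^2 ≡ 66 · 17 · 169 ≡ 68 (mod 223).

68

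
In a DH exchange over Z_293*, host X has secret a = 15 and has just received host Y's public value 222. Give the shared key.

Shared key K = 222^15 mod 293.
222^1 ≡ 222 (mod 293)
222^2 = (222^1)^2 ≡ 222^2 = 49284 ≡ 60 (mod 293)
222^4 = (222^2)^2 ≡ 60^2 = 3600 ≡ 84 (mod 293)
222^8 = (222^4)^2 ≡ 84^2 = 7056 ≡ 24 (mod 293)
222^15 = 222^8 · 222^4 · 222^2 · 222^1 ≡ 24 · 84 · 60 · 222 ≡ 256 (mod 293).

256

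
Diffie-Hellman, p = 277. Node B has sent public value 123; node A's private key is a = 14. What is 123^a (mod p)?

Shared key K = 123^14 mod 277.
123^1 ≡ 123 (mod 277)
123^2 = (123^1)^2 ≡ 123^2 = 15129 ≡ 171 (mod 277)
123^4 = (123^2)^2 ≡ 171^2 = 29241 ≡ 156 (mod 277)
123^8 = (123^4)^2 ≡ 156^2 = 24336 ≡ 237 (mod 277)
123^14 = 123^8 · 123^4 · 123^2 ≡ 237 · 156 · 171 ≡ 241 (mod 277).

241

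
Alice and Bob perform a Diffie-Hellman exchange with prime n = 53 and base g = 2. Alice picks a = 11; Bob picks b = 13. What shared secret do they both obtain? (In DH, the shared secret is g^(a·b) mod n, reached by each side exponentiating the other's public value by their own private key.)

23

Bob sends B = g^b mod n = 2^13 mod 53.
2^1 ≡ 2 (mod 53)
2^2 = (2^1)^2 ≡ 2^2 = 4 ≡ 4 (mod 53)
2^4 = (2^2)^2 ≡ 4^2 = 16 ≡ 16 (mod 53)
2^8 = (2^4)^2 ≡ 16^2 = 256 ≡ 44 (mod 53)
2^13 = 2^8 · 2^4 · 2^1 ≡ 44 · 16 · 2 ≡ 30 (mod 53).
So B = 30. Alice then computes K = B^a mod n = 30^11 mod 53.
30^1 ≡ 30 (mod 53)
30^2 = (30^1)^2 ≡ 30^2 = 900 ≡ 52 (mod 53)
30^4 = (30^2)^2 ≡ 52^2 = 2704 ≡ 1 (mod 53)
30^8 = (30^4)^2 ≡ 1^2 = 1 ≡ 1 (mod 53)
30^11 = 30^8 · 30^2 · 30^1 ≡ 1 · 52 · 30 ≡ 23 (mod 53).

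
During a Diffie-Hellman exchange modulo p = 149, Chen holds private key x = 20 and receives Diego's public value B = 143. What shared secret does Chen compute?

31

Shared key K = 143^20 mod 149.
143^1 ≡ 143 (mod 149)
143^2 = (143^1)^2 ≡ 143^2 = 20449 ≡ 36 (mod 149)
143^4 = (143^2)^2 ≡ 36^2 = 1296 ≡ 104 (mod 149)
143^8 = (143^4)^2 ≡ 104^2 = 10816 ≡ 88 (mod 149)
143^16 = (143^8)^2 ≡ 88^2 = 7744 ≡ 145 (mod 149)
143^20 = 143^16 · 143^4 ≡ 145 · 104 ≡ 31 (mod 149).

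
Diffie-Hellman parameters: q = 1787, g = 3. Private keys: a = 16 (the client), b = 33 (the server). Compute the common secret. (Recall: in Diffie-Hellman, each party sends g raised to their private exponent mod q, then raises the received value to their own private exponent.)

The server sends B = g^b mod q = 3^33 mod 1787.
3^1 ≡ 3 (mod 1787)
3^2 = (3^1)^2 ≡ 3^2 = 9 ≡ 9 (mod 1787)
3^4 = (3^2)^2 ≡ 9^2 = 81 ≡ 81 (mod 1787)
3^8 = (3^4)^2 ≡ 81^2 = 6561 ≡ 1200 (mod 1787)
3^16 = (3^8)^2 ≡ 1200^2 = 1440000 ≡ 1465 (mod 1787)
3^32 = (3^16)^2 ≡ 1465^2 = 2146225 ≡ 38 (mod 1787)
3^33 = 3^32 · 3^1 ≡ 38 · 3 ≡ 114 (mod 1787).
So B = 114. The client then computes K = B^a mod q = 114^16 mod 1787.
114^1 ≡ 114 (mod 1787)
114^2 = (114^1)^2 ≡ 114^2 = 12996 ≡ 487 (mod 1787)
114^4 = (114^2)^2 ≡ 487^2 = 237169 ≡ 1285 (mod 1787)
114^8 = (114^4)^2 ≡ 1285^2 = 1651225 ≡ 37 (mod 1787)
114^16 = (114^8)^2 ≡ 37^2 = 1369 ≡ 1369 (mod 1787)

1369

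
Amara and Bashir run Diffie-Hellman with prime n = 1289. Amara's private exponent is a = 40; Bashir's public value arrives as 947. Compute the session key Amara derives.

487

Shared key K = 947^40 mod 1289.
947^1 ≡ 947 (mod 1289)
947^2 = (947^1)^2 ≡ 947^2 = 896809 ≡ 954 (mod 1289)
947^4 = (947^2)^2 ≡ 954^2 = 910116 ≡ 82 (mod 1289)
947^8 = (947^4)^2 ≡ 82^2 = 6724 ≡ 279 (mod 1289)
947^16 = (947^8)^2 ≡ 279^2 = 77841 ≡ 501 (mod 1289)
947^32 = (947^16)^2 ≡ 501^2 = 251001 ≡ 935 (mod 1289)
947^40 = 947^32 · 947^8 ≡ 935 · 279 ≡ 487 (mod 1289).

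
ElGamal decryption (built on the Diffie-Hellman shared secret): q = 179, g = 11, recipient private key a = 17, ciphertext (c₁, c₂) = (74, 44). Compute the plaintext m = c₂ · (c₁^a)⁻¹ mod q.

92

Shared mask s = c₁^a mod q = 74^17 mod 179.
74^1 ≡ 74 (mod 179)
74^2 = (74^1)^2 ≡ 74^2 = 5476 ≡ 106 (mod 179)
74^4 = (74^2)^2 ≡ 106^2 = 11236 ≡ 138 (mod 179)
74^8 = (74^4)^2 ≡ 138^2 = 19044 ≡ 70 (mod 179)
74^16 = (74^8)^2 ≡ 70^2 = 4900 ≡ 67 (mod 179)
74^17 = 74^16 · 74^1 ≡ 67 · 74 ≡ 125 (mod 179).
So s = 125; s⁻¹ ≡ 116 (mod 179).
m = c₂ · s⁻¹ mod 179 = 44 · 116 mod 179 = 92.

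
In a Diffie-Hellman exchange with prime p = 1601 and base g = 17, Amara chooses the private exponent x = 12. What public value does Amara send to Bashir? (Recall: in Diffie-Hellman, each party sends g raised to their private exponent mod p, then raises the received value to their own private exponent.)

Public value = 17^12 mod 1601.
17^1 ≡ 17 (mod 1601)
17^2 = (17^1)^2 ≡ 17^2 = 289 ≡ 289 (mod 1601)
17^4 = (17^2)^2 ≡ 289^2 = 83521 ≡ 269 (mod 1601)
17^8 = (17^4)^2 ≡ 269^2 = 72361 ≡ 316 (mod 1601)
17^12 = 17^8 · 17^4 ≡ 316 · 269 ≡ 151 (mod 1601).

151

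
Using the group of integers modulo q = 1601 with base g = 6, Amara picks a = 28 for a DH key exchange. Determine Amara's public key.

Public value = 6^28 mod 1601.
6^1 ≡ 6 (mod 1601)
6^2 = (6^1)^2 ≡ 6^2 = 36 ≡ 36 (mod 1601)
6^4 = (6^2)^2 ≡ 36^2 = 1296 ≡ 1296 (mod 1601)
6^8 = (6^4)^2 ≡ 1296^2 = 1679616 ≡ 167 (mod 1601)
6^16 = (6^8)^2 ≡ 167^2 = 27889 ≡ 672 (mod 1601)
6^28 = 6^16 · 6^8 · 6^4 ≡ 672 · 167 · 1296 ≡ 1060 (mod 1601).

1060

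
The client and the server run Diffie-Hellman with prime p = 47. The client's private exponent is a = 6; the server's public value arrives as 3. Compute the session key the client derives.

Shared key K = 3^6 mod 47.
3^1 ≡ 3 (mod 47)
3^2 = (3^1)^2 ≡ 3^2 = 9 ≡ 9 (mod 47)
3^4 = (3^2)^2 ≡ 9^2 = 81 ≡ 34 (mod 47)
3^6 = 3^4 · 3^2 ≡ 34 · 9 ≡ 24 (mod 47).

24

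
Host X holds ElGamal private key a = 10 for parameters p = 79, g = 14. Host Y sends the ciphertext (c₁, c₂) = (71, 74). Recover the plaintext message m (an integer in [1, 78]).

Shared mask s = c₁^a mod p = 71^10 mod 79.
71^1 ≡ 71 (mod 79)
71^2 = (71^1)^2 ≡ 71^2 = 5041 ≡ 64 (mod 79)
71^4 = (71^2)^2 ≡ 64^2 = 4096 ≡ 67 (mod 79)
71^8 = (71^4)^2 ≡ 67^2 = 4489 ≡ 65 (mod 79)
71^10 = 71^8 · 71^2 ≡ 65 · 64 ≡ 52 (mod 79).
So s = 52; s⁻¹ ≡ 38 (mod 79).
m = c₂ · s⁻¹ mod 79 = 74 · 38 mod 79 = 47.

47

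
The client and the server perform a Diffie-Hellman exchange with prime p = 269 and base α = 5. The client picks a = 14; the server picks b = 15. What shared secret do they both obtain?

185

The server sends B = α^b mod p = 5^15 mod 269.
5^1 ≡ 5 (mod 269)
5^2 = (5^1)^2 ≡ 5^2 = 25 ≡ 25 (mod 269)
5^4 = (5^2)^2 ≡ 25^2 = 625 ≡ 87 (mod 269)
5^8 = (5^4)^2 ≡ 87^2 = 7569 ≡ 37 (mod 269)
5^15 = 5^8 · 5^4 · 5^2 · 5^1 ≡ 37 · 87 · 25 · 5 ≡ 220 (mod 269).
So B = 220. The client then computes K = B^a mod p = 220^14 mod 269.
220^1 ≡ 220 (mod 269)
220^2 = (220^1)^2 ≡ 220^2 = 48400 ≡ 249 (mod 269)
220^4 = (220^2)^2 ≡ 249^2 = 62001 ≡ 131 (mod 269)
220^8 = (220^4)^2 ≡ 131^2 = 17161 ≡ 214 (mod 269)
220^14 = 220^8 · 220^4 · 220^2 ≡ 214 · 131 · 249 ≡ 185 (mod 269).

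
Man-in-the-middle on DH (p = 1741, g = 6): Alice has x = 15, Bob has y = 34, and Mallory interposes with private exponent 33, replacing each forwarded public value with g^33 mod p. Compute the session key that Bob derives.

Bob receives Mallory's public value M = 6^33 mod 1741 instead of the honest one.
6^1 ≡ 6 (mod 1741)
6^2 = (6^1)^2 ≡ 6^2 = 36 ≡ 36 (mod 1741)
6^4 = (6^2)^2 ≡ 36^2 = 1296 ≡ 1296 (mod 1741)
6^8 = (6^4)^2 ≡ 1296^2 = 1679616 ≡ 1292 (mod 1741)
6^16 = (6^8)^2 ≡ 1292^2 = 1669264 ≡ 1386 (mod 1741)
6^32 = (6^16)^2 ≡ 1386^2 = 1920996 ≡ 673 (mod 1741)
6^33 = 6^32 · 6^1 ≡ 673 · 6 ≡ 556 (mod 1741).
So M = 556. Bob computes K = M^34 mod 1741.
556^1 ≡ 556 (mod 1741)
556^2 = (556^1)^2 ≡ 556^2 = 309136 ≡ 979 (mod 1741)
556^4 = (556^2)^2 ≡ 979^2 = 958441 ≡ 891 (mod 1741)
556^8 = (556^4)^2 ≡ 891^2 = 793881 ≡ 1726 (mod 1741)
556^16 = (556^8)^2 ≡ 1726^2 = 2979076 ≡ 225 (mod 1741)
556^32 = (556^16)^2 ≡ 225^2 = 50625 ≡ 136 (mod 1741)
556^34 = 556^32 · 556^2 ≡ 136 · 979 ≡ 828 (mod 1741).

828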